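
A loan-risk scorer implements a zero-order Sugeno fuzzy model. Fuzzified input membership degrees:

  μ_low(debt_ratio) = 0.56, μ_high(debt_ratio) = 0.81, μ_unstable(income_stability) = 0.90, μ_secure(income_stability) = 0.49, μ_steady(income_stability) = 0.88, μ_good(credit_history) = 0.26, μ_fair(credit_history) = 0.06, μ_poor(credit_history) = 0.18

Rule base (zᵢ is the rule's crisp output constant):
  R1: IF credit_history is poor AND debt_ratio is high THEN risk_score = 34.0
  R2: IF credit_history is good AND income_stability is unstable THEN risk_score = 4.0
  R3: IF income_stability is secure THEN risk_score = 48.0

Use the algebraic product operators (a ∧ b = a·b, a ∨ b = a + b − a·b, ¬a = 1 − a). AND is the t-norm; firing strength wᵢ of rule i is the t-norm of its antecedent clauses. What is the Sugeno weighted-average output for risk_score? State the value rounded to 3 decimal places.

R1 (z=34.0): poor=0.18, high=0.81; AND[a·b] → w = 0.1458
R2 (z=4.0): good=0.26, unstable=0.90; AND[a·b] → w = 0.2340
R3 (z=48.0): secure=0.49 → w = 0.4900
Weighted average = (0.1458·34.0 + 0.2340·4.0 + 0.4900·48.0) / (0.1458 + 0.2340 + 0.4900)
  = 29.4132 / 0.8698 = 33.816

33.816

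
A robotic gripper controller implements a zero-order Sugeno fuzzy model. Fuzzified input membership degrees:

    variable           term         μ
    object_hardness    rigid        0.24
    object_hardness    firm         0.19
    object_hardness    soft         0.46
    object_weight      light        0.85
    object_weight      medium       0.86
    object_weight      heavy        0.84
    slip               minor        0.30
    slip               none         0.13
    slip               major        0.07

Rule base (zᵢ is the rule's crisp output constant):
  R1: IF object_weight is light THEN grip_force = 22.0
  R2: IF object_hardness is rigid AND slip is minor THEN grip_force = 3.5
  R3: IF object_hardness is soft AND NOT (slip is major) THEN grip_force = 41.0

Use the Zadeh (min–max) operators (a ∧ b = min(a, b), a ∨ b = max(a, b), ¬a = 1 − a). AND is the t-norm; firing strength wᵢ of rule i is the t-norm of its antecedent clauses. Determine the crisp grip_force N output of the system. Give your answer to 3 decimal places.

R1 (z=22.0): light=0.85 → w = 0.85
R2 (z=3.5): rigid=0.24, minor=0.30; AND[min(a, b)] → w = 0.24
R3 (z=41.0): soft=0.46, ¬major=1−0.07=0.93; AND[min(a, b)] → w = 0.46
Weighted average = (0.85·22.0 + 0.24·3.5 + 0.46·41.0) / (0.85 + 0.24 + 0.46)
  = 38.4000 / 1.5500 = 24.774

24.774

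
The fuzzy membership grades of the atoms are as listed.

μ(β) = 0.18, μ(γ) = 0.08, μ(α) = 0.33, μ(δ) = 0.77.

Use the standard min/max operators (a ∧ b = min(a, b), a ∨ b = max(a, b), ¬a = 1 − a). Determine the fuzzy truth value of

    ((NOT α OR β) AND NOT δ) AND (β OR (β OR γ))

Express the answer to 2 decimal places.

0.18

NOT α = 1 − 0.33 = 0.67
NOT α OR β = max(a, b) on (0.67, 0.18) = 0.67
NOT δ = 1 − 0.77 = 0.23
(NOT α OR β) AND NOT δ = min(a, b) on (0.67, 0.23) = 0.23
β OR γ = max(a, b) on (0.18, 0.08) = 0.18
β OR (β OR γ) = max(a, b) on (0.18, 0.18) = 0.18
((NOT α OR β) AND NOT δ) AND (β OR (β OR γ)) = min(a, b) on (0.23, 0.18) = 0.18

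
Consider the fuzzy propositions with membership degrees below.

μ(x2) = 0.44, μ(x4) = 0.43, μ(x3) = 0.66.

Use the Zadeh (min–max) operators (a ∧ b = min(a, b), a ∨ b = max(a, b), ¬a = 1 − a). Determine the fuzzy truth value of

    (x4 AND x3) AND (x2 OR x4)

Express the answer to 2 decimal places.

x4 AND x3 = min(a, b) on (0.43, 0.66) = 0.43
x2 OR x4 = max(a, b) on (0.44, 0.43) = 0.44
(x4 AND x3) AND (x2 OR x4) = min(a, b) on (0.43, 0.44) = 0.43

0.43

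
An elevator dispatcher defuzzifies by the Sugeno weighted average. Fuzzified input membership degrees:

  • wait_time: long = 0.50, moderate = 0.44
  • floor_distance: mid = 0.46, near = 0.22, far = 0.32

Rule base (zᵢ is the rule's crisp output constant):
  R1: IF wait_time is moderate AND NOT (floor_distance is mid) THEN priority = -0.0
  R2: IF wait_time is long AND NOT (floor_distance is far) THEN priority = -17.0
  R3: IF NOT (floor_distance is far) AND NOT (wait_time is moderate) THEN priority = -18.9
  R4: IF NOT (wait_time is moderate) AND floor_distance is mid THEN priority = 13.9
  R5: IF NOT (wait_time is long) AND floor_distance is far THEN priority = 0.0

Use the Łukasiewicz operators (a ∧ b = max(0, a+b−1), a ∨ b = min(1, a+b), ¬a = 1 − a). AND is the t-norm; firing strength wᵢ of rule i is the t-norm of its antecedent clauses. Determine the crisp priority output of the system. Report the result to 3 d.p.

R1 (z=-0.0): moderate=0.44, ¬mid=1−0.46=0.54; AND[max(0, a+b−1)] → w = 0.00
R2 (z=-17.0): long=0.50, ¬far=1−0.32=0.68; AND[max(0, a+b−1)] → w = 0.18
R3 (z=-18.9): ¬far=1−0.32=0.68, ¬moderate=1−0.44=0.56; AND[max(0, a+b−1)] → w = 0.24
R4 (z=13.9): ¬moderate=1−0.44=0.56, mid=0.46; AND[max(0, a+b−1)] → w = 0.02
R5 (z=0.0): ¬long=1−0.50=0.50, far=0.32; AND[max(0, a+b−1)] → w = 0.00
Weighted average = (0.00·-0.0 + 0.18·-17.0 + 0.24·-18.9 + 0.02·13.9 + 0.00·0.0) / (0.00 + 0.18 + 0.24 + 0.02 + 0.00)
  = -7.3180 / 0.4400 = -16.632

-16.632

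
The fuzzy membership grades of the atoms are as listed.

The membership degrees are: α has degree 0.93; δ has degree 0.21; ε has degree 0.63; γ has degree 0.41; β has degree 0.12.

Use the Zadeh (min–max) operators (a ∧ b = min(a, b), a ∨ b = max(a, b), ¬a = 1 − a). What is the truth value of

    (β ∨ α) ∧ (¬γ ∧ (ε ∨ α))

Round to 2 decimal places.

0.59

β ∨ α = max(a, b) on (0.12, 0.93) = 0.93
¬γ = 1 − 0.41 = 0.59
ε ∨ α = max(a, b) on (0.63, 0.93) = 0.93
¬γ ∧ (ε ∨ α) = min(a, b) on (0.59, 0.93) = 0.59
(β ∨ α) ∧ (¬γ ∧ (ε ∨ α)) = min(a, b) on (0.93, 0.59) = 0.59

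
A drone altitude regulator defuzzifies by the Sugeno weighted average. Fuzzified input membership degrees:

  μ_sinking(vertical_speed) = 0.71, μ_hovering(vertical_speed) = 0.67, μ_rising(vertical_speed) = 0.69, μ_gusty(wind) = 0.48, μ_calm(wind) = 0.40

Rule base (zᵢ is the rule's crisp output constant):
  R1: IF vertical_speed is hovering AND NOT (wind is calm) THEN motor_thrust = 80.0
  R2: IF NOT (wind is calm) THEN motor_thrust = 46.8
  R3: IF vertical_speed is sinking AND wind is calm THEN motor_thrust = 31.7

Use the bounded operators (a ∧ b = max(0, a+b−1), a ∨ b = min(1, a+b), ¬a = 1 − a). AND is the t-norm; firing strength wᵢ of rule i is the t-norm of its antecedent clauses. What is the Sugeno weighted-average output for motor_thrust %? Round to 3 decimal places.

R1 (z=80.0): hovering=0.67, ¬calm=1−0.40=0.60; AND[max(0, a+b−1)] → w = 0.27
R2 (z=46.8): ¬calm=1−0.40=0.60 → w = 0.60
R3 (z=31.7): sinking=0.71, calm=0.40; AND[max(0, a+b−1)] → w = 0.11
Weighted average = (0.27·80.0 + 0.60·46.8 + 0.11·31.7) / (0.27 + 0.60 + 0.11)
  = 53.1670 / 0.9800 = 54.252

54.252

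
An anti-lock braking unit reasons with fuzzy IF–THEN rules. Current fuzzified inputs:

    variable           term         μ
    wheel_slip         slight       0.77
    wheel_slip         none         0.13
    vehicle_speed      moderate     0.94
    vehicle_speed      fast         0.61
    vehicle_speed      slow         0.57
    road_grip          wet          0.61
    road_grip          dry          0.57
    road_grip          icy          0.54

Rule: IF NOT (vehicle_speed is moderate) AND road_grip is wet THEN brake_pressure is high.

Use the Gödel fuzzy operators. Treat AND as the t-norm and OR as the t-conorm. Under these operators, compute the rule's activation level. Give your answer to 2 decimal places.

firing strength: ¬moderate=1−0.94=0.06, wet=0.61; AND[min(a, b)] → w = 0.06

0.06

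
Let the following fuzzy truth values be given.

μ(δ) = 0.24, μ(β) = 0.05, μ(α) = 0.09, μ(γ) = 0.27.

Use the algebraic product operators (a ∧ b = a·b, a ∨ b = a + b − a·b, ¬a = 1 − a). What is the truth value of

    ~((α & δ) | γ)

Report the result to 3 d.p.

0.714

α & δ = a·b on (0.0900, 0.2400) = 0.0216
(α & δ) | γ = a + b − a·b on (0.0216, 0.2700) = 0.2858
~((α & δ) | γ) = 1 − 0.2858 = 0.7142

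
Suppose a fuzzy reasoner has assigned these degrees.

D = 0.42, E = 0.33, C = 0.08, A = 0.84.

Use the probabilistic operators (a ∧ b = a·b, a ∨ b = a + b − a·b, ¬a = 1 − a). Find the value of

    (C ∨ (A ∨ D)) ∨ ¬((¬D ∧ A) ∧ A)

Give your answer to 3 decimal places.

0.965

A ∨ D = a + b − a·b on (0.8400, 0.4200) = 0.9072
C ∨ (A ∨ D) = a + b − a·b on (0.0800, 0.9072) = 0.9146
¬D = 1 − 0.4200 = 0.5800
¬D ∧ A = a·b on (0.5800, 0.8400) = 0.4872
(¬D ∧ A) ∧ A = a·b on (0.4872, 0.8400) = 0.4092
¬((¬D ∧ A) ∧ A) = 1 − 0.4092 = 0.5908
(C ∨ (A ∨ D)) ∨ ¬((¬D ∧ A) ∧ A) = a + b − a·b on (0.9146, 0.5908) = 0.9651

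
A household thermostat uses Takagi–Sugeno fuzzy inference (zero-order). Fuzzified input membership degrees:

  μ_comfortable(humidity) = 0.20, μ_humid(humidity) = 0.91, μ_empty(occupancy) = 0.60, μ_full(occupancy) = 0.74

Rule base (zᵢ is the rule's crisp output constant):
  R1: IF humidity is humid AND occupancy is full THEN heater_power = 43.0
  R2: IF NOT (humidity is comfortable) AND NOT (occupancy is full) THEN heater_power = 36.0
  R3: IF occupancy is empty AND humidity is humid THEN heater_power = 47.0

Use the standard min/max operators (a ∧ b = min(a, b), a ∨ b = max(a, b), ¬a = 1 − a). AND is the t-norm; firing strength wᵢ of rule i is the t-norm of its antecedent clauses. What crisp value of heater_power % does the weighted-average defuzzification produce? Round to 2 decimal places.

43.36

R1 (z=43.0): humid=0.91, full=0.74; AND[min(a, b)] → w = 0.74
R2 (z=36.0): ¬comfortable=1−0.20=0.80, ¬full=1−0.74=0.26; AND[min(a, b)] → w = 0.26
R3 (z=47.0): empty=0.60, humid=0.91; AND[min(a, b)] → w = 0.60
Weighted average = (0.74·43.0 + 0.26·36.0 + 0.60·47.0) / (0.74 + 0.26 + 0.60)
  = 69.3800 / 1.6000 = 43.36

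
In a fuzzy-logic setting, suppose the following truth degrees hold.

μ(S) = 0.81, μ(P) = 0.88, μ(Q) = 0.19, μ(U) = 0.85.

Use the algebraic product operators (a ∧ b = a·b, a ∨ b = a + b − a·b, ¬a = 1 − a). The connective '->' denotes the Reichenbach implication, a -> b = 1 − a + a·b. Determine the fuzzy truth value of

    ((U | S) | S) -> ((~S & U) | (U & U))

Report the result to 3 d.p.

U | S = a + b − a·b on (0.8500, 0.8100) = 0.9715
(U | S) | S = a + b − a·b on (0.9715, 0.8100) = 0.9946
~S = 1 − 0.8100 = 0.1900
~S & U = a·b on (0.1900, 0.8500) = 0.1615
U & U = a·b on (0.8500, 0.8500) = 0.7225
(~S & U) | (U & U) = a + b − a·b on (0.1615, 0.7225) = 0.7673
((U | S) | S) -> ((~S & U) | (U & U))  [Reichenbach: 1 − a + a·b] with a=0.9946, b=0.7673 → 0.7686

0.769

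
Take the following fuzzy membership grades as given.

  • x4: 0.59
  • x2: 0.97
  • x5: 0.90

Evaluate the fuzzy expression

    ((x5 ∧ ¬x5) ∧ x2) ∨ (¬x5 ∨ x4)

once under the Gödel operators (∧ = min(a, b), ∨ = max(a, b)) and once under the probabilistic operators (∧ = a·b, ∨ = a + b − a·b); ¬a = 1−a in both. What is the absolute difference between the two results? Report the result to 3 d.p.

0.073

Under Gödel:
  ¬x5 = 1 − 0.90 = 0.10
  x5 ∧ ¬x5 = min(a, b) on (0.90, 0.10) = 0.10
  (x5 ∧ ¬x5) ∧ x2 = min(a, b) on (0.10, 0.97) = 0.10
  ¬x5 = 1 − 0.90 = 0.10
  ¬x5 ∨ x4 = max(a, b) on (0.10, 0.59) = 0.59
  ((x5 ∧ ¬x5) ∧ x2) ∨ (¬x5 ∨ x4) = max(a, b) on (0.10, 0.59) = 0.59
  → value = 0.5900
Under probabilistic:
  ¬x5 = 1 − 0.9000 = 0.1000
  x5 ∧ ¬x5 = a·b on (0.9000, 0.1000) = 0.0900
  (x5 ∧ ¬x5) ∧ x2 = a·b on (0.0900, 0.9700) = 0.0873
  ¬x5 = 1 − 0.9000 = 0.1000
  ¬x5 ∨ x4 = a + b − a·b on (0.1000, 0.5900) = 0.6310
  ((x5 ∧ ¬x5) ∧ x2) ∨ (¬x5 ∨ x4) = a + b − a·b on (0.0873, 0.6310) = 0.6632
  → value = 0.6632
|0.5900 − 0.6632| = 0.073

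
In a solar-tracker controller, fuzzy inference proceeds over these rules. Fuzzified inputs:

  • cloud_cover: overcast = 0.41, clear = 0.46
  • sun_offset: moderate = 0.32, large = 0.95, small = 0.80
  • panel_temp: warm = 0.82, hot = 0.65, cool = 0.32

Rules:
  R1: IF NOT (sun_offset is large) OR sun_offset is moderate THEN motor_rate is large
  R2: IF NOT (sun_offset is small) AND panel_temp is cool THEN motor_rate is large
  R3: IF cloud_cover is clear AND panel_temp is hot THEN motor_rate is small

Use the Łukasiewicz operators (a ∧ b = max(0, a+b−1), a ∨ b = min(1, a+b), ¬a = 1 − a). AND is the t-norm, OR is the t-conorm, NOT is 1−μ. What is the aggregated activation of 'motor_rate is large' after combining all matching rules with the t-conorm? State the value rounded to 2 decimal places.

0.37

R1: ¬large=1−0.95=0.05, moderate=0.32; OR[min(1, a+b)] → w = 0.37
R2: ¬small=1−0.80=0.20, cool=0.32; AND[max(0, a+b−1)] → w = 0.00
R3: clear=0.46, hot=0.65; AND[max(0, a+b−1)] → w = 0.11
Rules with consequent 'large': {R1, R2} → strengths 0.37, 0.00
Aggregate via t-conorm [min(1, a+b)]: 0.37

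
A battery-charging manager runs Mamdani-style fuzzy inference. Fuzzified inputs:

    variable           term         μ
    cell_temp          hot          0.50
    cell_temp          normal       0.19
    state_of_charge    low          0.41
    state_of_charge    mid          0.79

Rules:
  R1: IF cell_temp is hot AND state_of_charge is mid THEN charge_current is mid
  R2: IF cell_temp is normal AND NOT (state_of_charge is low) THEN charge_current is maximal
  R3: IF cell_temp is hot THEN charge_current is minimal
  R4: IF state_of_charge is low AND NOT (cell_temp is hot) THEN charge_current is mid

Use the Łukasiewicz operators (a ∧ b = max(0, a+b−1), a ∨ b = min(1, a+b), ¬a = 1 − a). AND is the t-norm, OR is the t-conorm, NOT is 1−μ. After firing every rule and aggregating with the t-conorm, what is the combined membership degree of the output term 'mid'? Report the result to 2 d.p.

R1: hot=0.50, mid=0.79; AND[max(0, a+b−1)] → w = 0.29
R2: normal=0.19, ¬low=1−0.41=0.59; AND[max(0, a+b−1)] → w = 0.00
R3: hot=0.50 → w = 0.50
R4: low=0.41, ¬hot=1−0.50=0.50; AND[max(0, a+b−1)] → w = 0.00
Rules with consequent 'mid': {R1, R4} → strengths 0.29, 0.00
Aggregate via t-conorm [min(1, a+b)]: 0.29

0.29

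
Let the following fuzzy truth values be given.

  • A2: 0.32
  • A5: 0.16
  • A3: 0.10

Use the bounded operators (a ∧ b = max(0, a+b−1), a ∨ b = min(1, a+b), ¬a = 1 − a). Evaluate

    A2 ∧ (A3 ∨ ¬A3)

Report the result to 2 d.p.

¬A3 = 1 − 0.10 = 0.90
A3 ∨ ¬A3 = min(1, a+b) on (0.10, 0.90) = 1.00
A2 ∧ (A3 ∨ ¬A3) = max(0, a+b−1) on (0.32, 1.00) = 0.32

0.32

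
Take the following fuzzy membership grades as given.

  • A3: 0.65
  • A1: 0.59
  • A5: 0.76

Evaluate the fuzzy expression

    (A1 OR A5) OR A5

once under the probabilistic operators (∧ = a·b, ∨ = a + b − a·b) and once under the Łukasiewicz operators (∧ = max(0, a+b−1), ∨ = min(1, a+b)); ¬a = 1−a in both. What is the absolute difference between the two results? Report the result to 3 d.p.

Under probabilistic:
  A1 OR A5 = a + b − a·b on (0.5900, 0.7600) = 0.9016
  (A1 OR A5) OR A5 = a + b − a·b on (0.9016, 0.7600) = 0.9764
  → value = 0.9764
Under Łukasiewicz:
  A1 OR A5 = min(1, a+b) on (0.59, 0.76) = 1.00
  (A1 OR A5) OR A5 = min(1, a+b) on (1.00, 0.76) = 1.00
  → value = 1.0000
|0.9764 − 1.0000| = 0.024

0.024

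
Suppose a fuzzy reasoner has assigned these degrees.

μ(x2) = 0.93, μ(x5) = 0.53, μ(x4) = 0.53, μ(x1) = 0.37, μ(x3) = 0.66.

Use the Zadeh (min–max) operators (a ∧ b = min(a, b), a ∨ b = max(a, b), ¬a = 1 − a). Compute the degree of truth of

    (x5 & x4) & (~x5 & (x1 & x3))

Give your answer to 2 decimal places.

0.37

x5 & x4 = min(a, b) on (0.53, 0.53) = 0.53
~x5 = 1 − 0.53 = 0.47
x1 & x3 = min(a, b) on (0.37, 0.66) = 0.37
~x5 & (x1 & x3) = min(a, b) on (0.47, 0.37) = 0.37
(x5 & x4) & (~x5 & (x1 & x3)) = min(a, b) on (0.53, 0.37) = 0.37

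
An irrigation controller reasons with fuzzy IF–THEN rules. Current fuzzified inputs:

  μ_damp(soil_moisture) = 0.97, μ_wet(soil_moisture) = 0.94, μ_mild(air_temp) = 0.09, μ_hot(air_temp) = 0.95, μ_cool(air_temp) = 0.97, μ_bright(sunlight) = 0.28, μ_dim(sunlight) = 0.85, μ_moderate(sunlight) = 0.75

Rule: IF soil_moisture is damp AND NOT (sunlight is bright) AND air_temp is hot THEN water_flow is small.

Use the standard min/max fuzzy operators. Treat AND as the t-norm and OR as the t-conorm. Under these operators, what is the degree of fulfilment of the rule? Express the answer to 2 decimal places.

firing strength: damp=0.97, ¬bright=1−0.28=0.72, hot=0.95; AND[min(a, b)] → w = 0.72

0.72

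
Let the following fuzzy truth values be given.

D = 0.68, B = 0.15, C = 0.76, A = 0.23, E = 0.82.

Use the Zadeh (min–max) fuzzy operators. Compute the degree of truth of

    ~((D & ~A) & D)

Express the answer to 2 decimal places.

0.32

~A = 1 − 0.23 = 0.77
D & ~A = min(a, b) on (0.68, 0.77) = 0.68
(D & ~A) & D = min(a, b) on (0.68, 0.68) = 0.68
~((D & ~A) & D) = 1 − 0.68 = 0.32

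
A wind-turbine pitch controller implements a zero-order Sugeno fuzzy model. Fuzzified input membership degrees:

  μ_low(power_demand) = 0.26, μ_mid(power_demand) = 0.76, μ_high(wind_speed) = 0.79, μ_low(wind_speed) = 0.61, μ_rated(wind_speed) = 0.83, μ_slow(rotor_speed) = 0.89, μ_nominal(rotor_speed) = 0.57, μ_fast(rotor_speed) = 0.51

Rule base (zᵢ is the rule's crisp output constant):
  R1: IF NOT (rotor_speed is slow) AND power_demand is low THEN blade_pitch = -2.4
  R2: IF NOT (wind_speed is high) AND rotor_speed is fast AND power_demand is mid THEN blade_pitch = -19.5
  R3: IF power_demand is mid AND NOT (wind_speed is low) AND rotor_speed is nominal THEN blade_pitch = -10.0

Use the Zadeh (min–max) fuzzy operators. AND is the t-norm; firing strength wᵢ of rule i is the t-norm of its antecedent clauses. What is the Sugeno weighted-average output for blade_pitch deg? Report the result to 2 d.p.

-11.63

R1 (z=-2.4): ¬slow=1−0.89=0.11, low=0.26; AND[min(a, b)] → w = 0.11
R2 (z=-19.5): ¬high=1−0.79=0.21, fast=0.51, mid=0.76; AND[min(a, b)] → w = 0.21
R3 (z=-10.0): mid=0.76, ¬low=1−0.61=0.39, nominal=0.57; AND[min(a, b)] → w = 0.39
Weighted average = (0.11·-2.4 + 0.21·-19.5 + 0.39·-10.0) / (0.11 + 0.21 + 0.39)
  = -8.2590 / 0.7100 = -11.63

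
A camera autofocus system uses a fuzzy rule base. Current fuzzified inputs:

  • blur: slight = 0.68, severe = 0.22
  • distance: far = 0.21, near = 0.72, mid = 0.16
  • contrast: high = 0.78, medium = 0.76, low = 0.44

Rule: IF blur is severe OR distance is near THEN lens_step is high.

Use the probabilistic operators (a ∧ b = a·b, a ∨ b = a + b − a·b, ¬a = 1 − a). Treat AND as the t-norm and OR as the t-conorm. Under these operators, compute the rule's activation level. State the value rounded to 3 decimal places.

firing strength: severe=0.22, near=0.72; OR[a + b − a·b] → w = 0.7816

0.782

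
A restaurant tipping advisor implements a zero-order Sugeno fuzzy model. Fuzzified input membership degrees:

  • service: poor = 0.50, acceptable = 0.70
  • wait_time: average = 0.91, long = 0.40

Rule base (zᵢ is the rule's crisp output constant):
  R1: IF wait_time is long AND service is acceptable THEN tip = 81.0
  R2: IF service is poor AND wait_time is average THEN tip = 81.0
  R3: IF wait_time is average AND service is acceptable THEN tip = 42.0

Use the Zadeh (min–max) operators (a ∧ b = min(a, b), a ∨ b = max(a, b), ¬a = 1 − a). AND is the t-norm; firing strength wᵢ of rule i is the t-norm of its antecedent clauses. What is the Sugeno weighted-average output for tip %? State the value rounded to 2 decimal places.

R1 (z=81.0): long=0.40, acceptable=0.70; AND[min(a, b)] → w = 0.40
R2 (z=81.0): poor=0.50, average=0.91; AND[min(a, b)] → w = 0.50
R3 (z=42.0): average=0.91, acceptable=0.70; AND[min(a, b)] → w = 0.70
Weighted average = (0.40·81.0 + 0.50·81.0 + 0.70·42.0) / (0.40 + 0.50 + 0.70)
  = 102.3000 / 1.6000 = 63.94

63.94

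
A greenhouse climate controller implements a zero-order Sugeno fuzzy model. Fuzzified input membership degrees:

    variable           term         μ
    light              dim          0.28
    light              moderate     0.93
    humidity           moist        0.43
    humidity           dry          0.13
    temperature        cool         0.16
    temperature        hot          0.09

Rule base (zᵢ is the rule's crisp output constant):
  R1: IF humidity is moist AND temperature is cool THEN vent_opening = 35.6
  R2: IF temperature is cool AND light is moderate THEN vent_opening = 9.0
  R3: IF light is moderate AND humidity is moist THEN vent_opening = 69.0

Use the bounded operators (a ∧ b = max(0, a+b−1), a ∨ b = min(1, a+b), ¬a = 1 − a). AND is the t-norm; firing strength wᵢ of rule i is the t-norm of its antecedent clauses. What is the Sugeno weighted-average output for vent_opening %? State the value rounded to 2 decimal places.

57.00

R1 (z=35.6): moist=0.43, cool=0.16; AND[max(0, a+b−1)] → w = 0.00
R2 (z=9.0): cool=0.16, moderate=0.93; AND[max(0, a+b−1)] → w = 0.09
R3 (z=69.0): moderate=0.93, moist=0.43; AND[max(0, a+b−1)] → w = 0.36
Weighted average = (0.00·35.6 + 0.09·9.0 + 0.36·69.0) / (0.00 + 0.09 + 0.36)
  = 25.6500 / 0.4500 = 57.00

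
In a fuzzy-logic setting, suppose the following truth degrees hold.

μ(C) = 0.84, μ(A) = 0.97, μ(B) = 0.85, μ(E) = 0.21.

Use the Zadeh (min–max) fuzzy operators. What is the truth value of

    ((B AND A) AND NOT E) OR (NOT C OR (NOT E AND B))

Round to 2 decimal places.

B AND A = min(a, b) on (0.85, 0.97) = 0.85
NOT E = 1 − 0.21 = 0.79
(B AND A) AND NOT E = min(a, b) on (0.85, 0.79) = 0.79
NOT C = 1 − 0.84 = 0.16
NOT E = 1 − 0.21 = 0.79
NOT E AND B = min(a, b) on (0.79, 0.85) = 0.79
NOT C OR (NOT E AND B) = max(a, b) on (0.16, 0.79) = 0.79
((B AND A) AND NOT E) OR (NOT C OR (NOT E AND B)) = max(a, b) on (0.79, 0.79) = 0.79

0.79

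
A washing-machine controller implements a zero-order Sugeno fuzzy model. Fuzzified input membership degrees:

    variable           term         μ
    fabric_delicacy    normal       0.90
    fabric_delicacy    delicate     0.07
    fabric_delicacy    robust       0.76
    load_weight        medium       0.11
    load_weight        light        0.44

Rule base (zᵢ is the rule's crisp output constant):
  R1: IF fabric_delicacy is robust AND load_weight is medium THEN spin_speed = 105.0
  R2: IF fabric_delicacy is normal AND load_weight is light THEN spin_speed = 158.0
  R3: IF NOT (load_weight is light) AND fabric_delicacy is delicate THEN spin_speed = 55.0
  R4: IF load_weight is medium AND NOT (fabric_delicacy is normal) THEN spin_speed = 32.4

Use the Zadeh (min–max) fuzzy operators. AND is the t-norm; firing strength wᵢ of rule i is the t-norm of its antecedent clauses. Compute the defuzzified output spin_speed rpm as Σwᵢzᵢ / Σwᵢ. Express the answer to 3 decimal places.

R1 (z=105.0): robust=0.76, medium=0.11; AND[min(a, b)] → w = 0.11
R2 (z=158.0): normal=0.90, light=0.44; AND[min(a, b)] → w = 0.44
R3 (z=55.0): ¬light=1−0.44=0.56, delicate=0.07; AND[min(a, b)] → w = 0.07
R4 (z=32.4): medium=0.11, ¬normal=1−0.90=0.10; AND[min(a, b)] → w = 0.10
Weighted average = (0.11·105.0 + 0.44·158.0 + 0.07·55.0 + 0.10·32.4) / (0.11 + 0.44 + 0.07 + 0.10)
  = 88.1600 / 0.7200 = 122.444

122.444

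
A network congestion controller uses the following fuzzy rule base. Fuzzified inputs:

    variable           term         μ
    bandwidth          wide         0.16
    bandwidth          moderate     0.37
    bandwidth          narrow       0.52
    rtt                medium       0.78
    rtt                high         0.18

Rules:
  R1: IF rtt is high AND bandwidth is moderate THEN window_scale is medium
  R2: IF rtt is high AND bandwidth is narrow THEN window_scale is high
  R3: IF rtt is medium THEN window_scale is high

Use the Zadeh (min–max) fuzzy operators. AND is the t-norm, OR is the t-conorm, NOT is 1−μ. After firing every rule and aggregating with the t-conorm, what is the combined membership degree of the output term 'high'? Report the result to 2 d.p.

R1: high=0.18, moderate=0.37; AND[min(a, b)] → w = 0.18
R2: high=0.18, narrow=0.52; AND[min(a, b)] → w = 0.18
R3: medium=0.78 → w = 0.78
Rules with consequent 'high': {R2, R3} → strengths 0.18, 0.78
Aggregate via t-conorm [max(a, b)]: 0.78

0.78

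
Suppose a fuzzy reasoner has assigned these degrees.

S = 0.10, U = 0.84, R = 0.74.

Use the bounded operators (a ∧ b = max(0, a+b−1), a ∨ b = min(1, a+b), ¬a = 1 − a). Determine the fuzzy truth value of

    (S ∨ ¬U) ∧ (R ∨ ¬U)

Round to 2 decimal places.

0.16

¬U = 1 − 0.84 = 0.16
S ∨ ¬U = min(1, a+b) on (0.10, 0.16) = 0.26
¬U = 1 − 0.84 = 0.16
R ∨ ¬U = min(1, a+b) on (0.74, 0.16) = 0.90
(S ∨ ¬U) ∧ (R ∨ ¬U) = max(0, a+b−1) on (0.26, 0.90) = 0.16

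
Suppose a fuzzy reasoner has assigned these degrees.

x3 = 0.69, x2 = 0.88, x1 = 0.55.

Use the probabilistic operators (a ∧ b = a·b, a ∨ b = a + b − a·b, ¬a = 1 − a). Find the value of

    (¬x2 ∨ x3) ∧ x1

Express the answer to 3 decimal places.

¬x2 = 1 − 0.8800 = 0.1200
¬x2 ∨ x3 = a + b − a·b on (0.1200, 0.6900) = 0.7272
(¬x2 ∨ x3) ∧ x1 = a·b on (0.7272, 0.5500) = 0.4000

0.400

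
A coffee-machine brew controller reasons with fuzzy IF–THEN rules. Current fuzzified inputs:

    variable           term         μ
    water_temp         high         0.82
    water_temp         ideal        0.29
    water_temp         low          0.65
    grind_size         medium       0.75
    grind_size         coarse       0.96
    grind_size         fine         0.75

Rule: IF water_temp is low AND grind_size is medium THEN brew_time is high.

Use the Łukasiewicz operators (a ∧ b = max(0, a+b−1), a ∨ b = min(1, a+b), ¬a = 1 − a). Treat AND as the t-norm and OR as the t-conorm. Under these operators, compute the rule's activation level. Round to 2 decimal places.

0.40

firing strength: low=0.65, medium=0.75; AND[max(0, a+b−1)] → w = 0.40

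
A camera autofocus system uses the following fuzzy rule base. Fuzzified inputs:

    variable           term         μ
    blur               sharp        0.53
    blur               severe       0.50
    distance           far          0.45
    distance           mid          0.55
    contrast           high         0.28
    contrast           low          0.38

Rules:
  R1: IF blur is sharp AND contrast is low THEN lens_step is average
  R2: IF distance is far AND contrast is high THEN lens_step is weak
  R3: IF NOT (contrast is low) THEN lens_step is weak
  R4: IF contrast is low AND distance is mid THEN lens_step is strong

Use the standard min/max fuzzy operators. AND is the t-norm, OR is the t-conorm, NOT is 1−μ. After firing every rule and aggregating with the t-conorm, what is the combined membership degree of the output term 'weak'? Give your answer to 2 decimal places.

0.62

R1: sharp=0.53, low=0.38; AND[min(a, b)] → w = 0.38
R2: far=0.45, high=0.28; AND[min(a, b)] → w = 0.28
R3: ¬low=1−0.38=0.62 → w = 0.62
R4: low=0.38, mid=0.55; AND[min(a, b)] → w = 0.38
Rules with consequent 'weak': {R2, R3} → strengths 0.28, 0.62
Aggregate via t-conorm [max(a, b)]: 0.62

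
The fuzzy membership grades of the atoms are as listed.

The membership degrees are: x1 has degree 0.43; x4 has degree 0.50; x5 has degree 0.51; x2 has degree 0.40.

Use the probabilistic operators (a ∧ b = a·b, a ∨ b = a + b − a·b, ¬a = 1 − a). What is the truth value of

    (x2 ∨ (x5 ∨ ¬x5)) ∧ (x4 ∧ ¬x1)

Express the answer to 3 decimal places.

0.242

¬x5 = 1 − 0.5100 = 0.4900
x5 ∨ ¬x5 = a + b − a·b on (0.5100, 0.4900) = 0.7501
x2 ∨ (x5 ∨ ¬x5) = a + b − a·b on (0.4000, 0.7501) = 0.8501
¬x1 = 1 − 0.4300 = 0.5700
x4 ∧ ¬x1 = a·b on (0.5000, 0.5700) = 0.2850
(x2 ∨ (x5 ∨ ¬x5)) ∧ (x4 ∧ ¬x1) = a·b on (0.8501, 0.2850) = 0.2423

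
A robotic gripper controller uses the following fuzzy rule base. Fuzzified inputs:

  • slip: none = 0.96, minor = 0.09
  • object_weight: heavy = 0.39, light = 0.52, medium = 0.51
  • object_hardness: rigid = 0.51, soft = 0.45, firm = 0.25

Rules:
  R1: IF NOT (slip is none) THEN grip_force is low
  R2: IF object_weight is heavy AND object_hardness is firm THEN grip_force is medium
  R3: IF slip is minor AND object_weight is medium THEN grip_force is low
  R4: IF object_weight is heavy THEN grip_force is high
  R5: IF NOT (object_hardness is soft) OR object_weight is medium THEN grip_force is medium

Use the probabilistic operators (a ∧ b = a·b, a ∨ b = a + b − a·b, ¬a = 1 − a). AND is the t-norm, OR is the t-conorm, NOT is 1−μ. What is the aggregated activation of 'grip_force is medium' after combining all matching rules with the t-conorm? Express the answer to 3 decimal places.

R1: ¬none=1−0.96=0.04 → w = 0.0400
R2: heavy=0.39, firm=0.25; AND[a·b] → w = 0.0975
R3: minor=0.09, medium=0.51; AND[a·b] → w = 0.0459
R4: heavy=0.39 → w = 0.3900
R5: ¬soft=1−0.45=0.55, medium=0.51; OR[a + b − a·b] → w = 0.7795
Rules with consequent 'medium': {R2, R5} → strengths 0.0975, 0.7795
Aggregate via t-conorm [a + b − a·b]: 0.8010

0.801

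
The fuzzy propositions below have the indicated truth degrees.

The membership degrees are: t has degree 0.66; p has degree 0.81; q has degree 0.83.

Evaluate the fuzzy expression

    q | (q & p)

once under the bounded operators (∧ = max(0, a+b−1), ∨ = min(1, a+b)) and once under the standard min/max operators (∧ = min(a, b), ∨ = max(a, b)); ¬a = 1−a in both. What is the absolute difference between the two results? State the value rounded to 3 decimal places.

0.170

Under bounded:
  q & p = max(0, a+b−1) on (0.83, 0.81) = 0.64
  q | (q & p) = min(1, a+b) on (0.83, 0.64) = 1.00
  → value = 1.0000
Under standard min/max:
  q & p = min(a, b) on (0.83, 0.81) = 0.81
  q | (q & p) = max(a, b) on (0.83, 0.81) = 0.83
  → value = 0.8300
|1.0000 − 0.8300| = 0.170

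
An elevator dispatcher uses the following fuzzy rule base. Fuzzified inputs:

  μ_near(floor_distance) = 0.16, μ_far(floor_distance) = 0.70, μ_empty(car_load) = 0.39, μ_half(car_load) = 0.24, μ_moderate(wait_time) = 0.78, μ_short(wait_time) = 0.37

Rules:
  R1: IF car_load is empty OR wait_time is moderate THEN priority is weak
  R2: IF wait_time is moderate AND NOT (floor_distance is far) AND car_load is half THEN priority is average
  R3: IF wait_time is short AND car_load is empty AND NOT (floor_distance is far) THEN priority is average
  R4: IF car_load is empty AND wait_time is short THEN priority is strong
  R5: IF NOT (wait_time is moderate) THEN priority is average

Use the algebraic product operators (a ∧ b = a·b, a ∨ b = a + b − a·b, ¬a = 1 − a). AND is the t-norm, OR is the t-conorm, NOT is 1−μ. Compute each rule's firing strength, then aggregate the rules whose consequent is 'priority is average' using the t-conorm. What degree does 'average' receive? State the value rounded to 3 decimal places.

0.296

R1: empty=0.39, moderate=0.78; OR[a + b − a·b] → w = 0.8658
R2: moderate=0.78, ¬far=1−0.70=0.30, half=0.24; AND[a·b] → w = 0.0562
R3: short=0.37, empty=0.39, ¬far=1−0.70=0.30; AND[a·b] → w = 0.0433
R4: empty=0.39, short=0.37; AND[a·b] → w = 0.1443
R5: ¬moderate=1−0.78=0.22 → w = 0.2200
Rules with consequent 'average': {R2, R3, R5} → strengths 0.0562, 0.0433, 0.2200
Aggregate via t-conorm [a + b − a·b]: 0.2957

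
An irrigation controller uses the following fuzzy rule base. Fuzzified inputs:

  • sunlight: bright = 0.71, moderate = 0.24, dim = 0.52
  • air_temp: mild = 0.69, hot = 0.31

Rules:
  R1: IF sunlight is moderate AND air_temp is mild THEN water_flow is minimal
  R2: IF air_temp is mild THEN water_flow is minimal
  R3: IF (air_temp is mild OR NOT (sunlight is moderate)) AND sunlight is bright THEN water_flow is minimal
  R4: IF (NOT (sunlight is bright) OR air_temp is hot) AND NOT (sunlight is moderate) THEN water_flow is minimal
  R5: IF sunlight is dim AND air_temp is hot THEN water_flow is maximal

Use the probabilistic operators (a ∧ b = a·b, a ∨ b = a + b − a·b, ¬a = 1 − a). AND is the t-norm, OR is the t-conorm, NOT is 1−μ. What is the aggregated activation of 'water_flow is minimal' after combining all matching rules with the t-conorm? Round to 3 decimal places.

R1: moderate=0.24, mild=0.69; AND[a·b] → w = 0.1656
R2: mild=0.69 → w = 0.6900
R3: (mild=0.69 OR ¬moderate=1−0.24=0.76) = 0.9256; AND[a·b] with bright=0.71 → w = 0.6572
R4: (¬bright=1−0.71=0.29 OR hot=0.31) = 0.5101; AND[a·b] with ¬moderate=1−0.24=0.76 → w = 0.3877
R5: dim=0.52, hot=0.31; AND[a·b] → w = 0.1612
Rules with consequent 'minimal': {R1, R2, R3, R4} → strengths 0.1656, 0.6900, 0.6572, 0.3877
Aggregate via t-conorm [a + b − a·b]: 0.9457

0.946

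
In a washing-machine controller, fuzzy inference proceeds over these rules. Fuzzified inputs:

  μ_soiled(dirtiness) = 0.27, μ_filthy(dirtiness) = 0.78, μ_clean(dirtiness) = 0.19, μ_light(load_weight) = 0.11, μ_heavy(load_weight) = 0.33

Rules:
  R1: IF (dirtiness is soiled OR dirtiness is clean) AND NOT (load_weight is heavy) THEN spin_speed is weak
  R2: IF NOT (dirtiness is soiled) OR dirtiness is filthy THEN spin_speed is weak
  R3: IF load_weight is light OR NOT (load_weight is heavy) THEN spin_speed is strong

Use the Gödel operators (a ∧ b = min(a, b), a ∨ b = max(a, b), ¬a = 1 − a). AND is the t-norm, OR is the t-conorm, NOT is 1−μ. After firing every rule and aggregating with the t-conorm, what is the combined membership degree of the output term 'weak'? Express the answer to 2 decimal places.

R1: (soiled=0.27 OR clean=0.19) = 0.27; AND[min(a, b)] with ¬heavy=1−0.33=0.67 → w = 0.27
R2: ¬soiled=1−0.27=0.73, filthy=0.78; OR[max(a, b)] → w = 0.78
R3: light=0.11, ¬heavy=1−0.33=0.67; OR[max(a, b)] → w = 0.67
Rules with consequent 'weak': {R1, R2} → strengths 0.27, 0.78
Aggregate via t-conorm [max(a, b)]: 0.78

0.78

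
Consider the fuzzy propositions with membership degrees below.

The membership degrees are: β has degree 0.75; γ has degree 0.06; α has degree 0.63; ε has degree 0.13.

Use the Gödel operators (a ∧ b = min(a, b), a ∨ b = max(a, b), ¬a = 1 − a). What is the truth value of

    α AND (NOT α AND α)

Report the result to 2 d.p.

0.37

NOT α = 1 − 0.63 = 0.37
NOT α AND α = min(a, b) on (0.37, 0.63) = 0.37
α AND (NOT α AND α) = min(a, b) on (0.63, 0.37) = 0.37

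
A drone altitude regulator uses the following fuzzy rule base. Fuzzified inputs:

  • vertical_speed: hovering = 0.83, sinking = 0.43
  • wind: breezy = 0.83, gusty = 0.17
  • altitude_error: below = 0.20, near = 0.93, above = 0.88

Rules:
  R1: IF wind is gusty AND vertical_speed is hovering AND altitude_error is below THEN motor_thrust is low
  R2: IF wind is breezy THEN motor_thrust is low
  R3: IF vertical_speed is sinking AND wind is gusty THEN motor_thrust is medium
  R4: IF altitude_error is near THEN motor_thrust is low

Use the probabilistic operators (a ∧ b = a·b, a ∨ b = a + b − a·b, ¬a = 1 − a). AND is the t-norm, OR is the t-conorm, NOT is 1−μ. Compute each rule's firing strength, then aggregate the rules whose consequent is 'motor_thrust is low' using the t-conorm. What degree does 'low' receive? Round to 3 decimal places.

0.988

R1: gusty=0.17, hovering=0.83, below=0.20; AND[a·b] → w = 0.0282
R2: breezy=0.83 → w = 0.8300
R3: sinking=0.43, gusty=0.17; AND[a·b] → w = 0.0731
R4: near=0.93 → w = 0.9300
Rules with consequent 'low': {R1, R2, R4} → strengths 0.0282, 0.8300, 0.9300
Aggregate via t-conorm [a + b − a·b]: 0.9884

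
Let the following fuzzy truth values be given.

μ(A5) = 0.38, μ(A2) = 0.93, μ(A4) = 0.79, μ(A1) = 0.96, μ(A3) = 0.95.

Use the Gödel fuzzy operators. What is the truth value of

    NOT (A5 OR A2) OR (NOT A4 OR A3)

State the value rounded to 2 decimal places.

0.95

A5 OR A2 = max(a, b) on (0.38, 0.93) = 0.93
NOT (A5 OR A2) = 1 − 0.93 = 0.07
NOT A4 = 1 − 0.79 = 0.21
NOT A4 OR A3 = max(a, b) on (0.21, 0.95) = 0.95
NOT (A5 OR A2) OR (NOT A4 OR A3) = max(a, b) on (0.07, 0.95) = 0.95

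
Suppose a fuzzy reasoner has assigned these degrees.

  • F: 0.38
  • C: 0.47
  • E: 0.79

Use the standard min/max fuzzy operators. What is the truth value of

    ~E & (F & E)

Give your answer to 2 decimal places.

0.21

~E = 1 − 0.79 = 0.21
F & E = min(a, b) on (0.38, 0.79) = 0.38
~E & (F & E) = min(a, b) on (0.21, 0.38) = 0.21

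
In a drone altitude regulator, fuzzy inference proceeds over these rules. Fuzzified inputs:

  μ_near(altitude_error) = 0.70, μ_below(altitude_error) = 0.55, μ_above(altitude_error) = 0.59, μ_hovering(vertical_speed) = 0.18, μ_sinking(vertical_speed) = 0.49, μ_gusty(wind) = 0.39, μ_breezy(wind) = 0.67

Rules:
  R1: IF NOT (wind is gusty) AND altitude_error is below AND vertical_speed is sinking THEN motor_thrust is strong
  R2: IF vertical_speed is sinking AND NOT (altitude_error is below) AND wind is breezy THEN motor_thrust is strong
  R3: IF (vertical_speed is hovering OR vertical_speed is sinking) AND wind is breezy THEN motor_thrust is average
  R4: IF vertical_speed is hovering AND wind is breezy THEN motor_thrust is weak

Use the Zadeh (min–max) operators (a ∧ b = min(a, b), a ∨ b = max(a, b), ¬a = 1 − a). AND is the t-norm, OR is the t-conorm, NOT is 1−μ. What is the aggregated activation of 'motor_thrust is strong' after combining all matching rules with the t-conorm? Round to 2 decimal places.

0.49

R1: ¬gusty=1−0.39=0.61, below=0.55, sinking=0.49; AND[min(a, b)] → w = 0.49
R2: sinking=0.49, ¬below=1−0.55=0.45, breezy=0.67; AND[min(a, b)] → w = 0.45
R3: (hovering=0.18 OR sinking=0.49) = 0.49; AND[min(a, b)] with breezy=0.67 → w = 0.49
R4: hovering=0.18, breezy=0.67; AND[min(a, b)] → w = 0.18
Rules with consequent 'strong': {R1, R2} → strengths 0.49, 0.45
Aggregate via t-conorm [max(a, b)]: 0.49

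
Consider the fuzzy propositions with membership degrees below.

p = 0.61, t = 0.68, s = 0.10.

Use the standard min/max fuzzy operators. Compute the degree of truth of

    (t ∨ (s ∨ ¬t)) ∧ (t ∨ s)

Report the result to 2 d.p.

0.68

¬t = 1 − 0.68 = 0.32
s ∨ ¬t = max(a, b) on (0.10, 0.32) = 0.32
t ∨ (s ∨ ¬t) = max(a, b) on (0.68, 0.32) = 0.68
t ∨ s = max(a, b) on (0.68, 0.10) = 0.68
(t ∨ (s ∨ ¬t)) ∧ (t ∨ s) = min(a, b) on (0.68, 0.68) = 0.68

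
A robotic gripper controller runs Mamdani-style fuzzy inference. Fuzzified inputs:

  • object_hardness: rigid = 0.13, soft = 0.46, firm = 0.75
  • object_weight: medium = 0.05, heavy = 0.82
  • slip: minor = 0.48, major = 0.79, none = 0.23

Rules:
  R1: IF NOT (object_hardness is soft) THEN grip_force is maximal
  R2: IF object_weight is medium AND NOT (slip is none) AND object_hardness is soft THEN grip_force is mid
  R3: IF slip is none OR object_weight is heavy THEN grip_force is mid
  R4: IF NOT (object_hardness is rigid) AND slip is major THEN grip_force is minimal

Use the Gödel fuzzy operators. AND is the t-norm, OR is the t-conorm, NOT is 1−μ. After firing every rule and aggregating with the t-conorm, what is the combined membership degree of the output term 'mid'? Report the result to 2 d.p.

0.82

R1: ¬soft=1−0.46=0.54 → w = 0.54
R2: medium=0.05, ¬none=1−0.23=0.77, soft=0.46; AND[min(a, b)] → w = 0.05
R3: none=0.23, heavy=0.82; OR[max(a, b)] → w = 0.82
R4: ¬rigid=1−0.13=0.87, major=0.79; AND[min(a, b)] → w = 0.79
Rules with consequent 'mid': {R2, R3} → strengths 0.05, 0.82
Aggregate via t-conorm [max(a, b)]: 0.82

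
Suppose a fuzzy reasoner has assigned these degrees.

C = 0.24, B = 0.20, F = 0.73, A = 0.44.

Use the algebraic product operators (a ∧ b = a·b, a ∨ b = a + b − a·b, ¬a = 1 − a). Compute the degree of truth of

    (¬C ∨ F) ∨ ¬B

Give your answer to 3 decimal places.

0.987

¬C = 1 − 0.2400 = 0.7600
¬C ∨ F = a + b − a·b on (0.7600, 0.7300) = 0.9352
¬B = 1 − 0.2000 = 0.8000
(¬C ∨ F) ∨ ¬B = a + b − a·b on (0.9352, 0.8000) = 0.9870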